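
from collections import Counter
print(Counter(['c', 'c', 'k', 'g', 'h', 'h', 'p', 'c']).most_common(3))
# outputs [('c', 3), ('h', 2), ('k', 1)]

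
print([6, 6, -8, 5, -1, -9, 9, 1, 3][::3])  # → [6, 5, 9]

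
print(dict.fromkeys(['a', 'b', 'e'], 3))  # {'a': 3, 'b': 3, 'e': 3}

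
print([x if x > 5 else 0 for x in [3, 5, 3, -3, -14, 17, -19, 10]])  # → [0, 0, 0, 0, 0, 17, 0, 10]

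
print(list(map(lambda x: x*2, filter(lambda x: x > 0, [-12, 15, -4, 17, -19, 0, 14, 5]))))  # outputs [30, 34, 28, 10]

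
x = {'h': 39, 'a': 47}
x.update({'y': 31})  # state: {'h': 39, 'a': 47, 'y': 31}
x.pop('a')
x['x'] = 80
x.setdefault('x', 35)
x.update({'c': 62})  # {'h': 39, 'y': 31, 'x': 80, 'c': 62}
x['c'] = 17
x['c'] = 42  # {'h': 39, 'y': 31, 'x': 80, 'c': 42}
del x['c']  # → {'h': 39, 'y': 31, 'x': 80}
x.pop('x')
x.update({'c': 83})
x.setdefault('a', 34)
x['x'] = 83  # {'h': 39, 'y': 31, 'c': 83, 'a': 34, 'x': 83}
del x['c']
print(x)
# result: {'h': 39, 'y': 31, 'a': 34, 'x': 83}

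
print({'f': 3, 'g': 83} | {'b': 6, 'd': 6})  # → {'f': 3, 'g': 83, 'b': 6, 'd': 6}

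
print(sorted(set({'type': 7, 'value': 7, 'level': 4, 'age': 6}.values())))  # [4, 6, 7]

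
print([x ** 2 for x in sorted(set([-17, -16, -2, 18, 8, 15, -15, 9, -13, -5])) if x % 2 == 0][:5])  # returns [256, 4, 64, 324]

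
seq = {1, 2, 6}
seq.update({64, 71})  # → {1, 2, 6, 64, 71}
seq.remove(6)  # {1, 2, 64, 71}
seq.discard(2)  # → {1, 64, 71}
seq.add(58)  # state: {1, 58, 64, 71}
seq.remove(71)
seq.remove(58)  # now {1, 64}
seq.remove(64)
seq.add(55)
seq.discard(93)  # {1, 55}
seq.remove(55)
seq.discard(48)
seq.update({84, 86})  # {1, 84, 86}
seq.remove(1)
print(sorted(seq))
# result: [84, 86]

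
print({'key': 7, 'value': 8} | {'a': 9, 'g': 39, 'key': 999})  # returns {'key': 999, 'value': 8, 'a': 9, 'g': 39}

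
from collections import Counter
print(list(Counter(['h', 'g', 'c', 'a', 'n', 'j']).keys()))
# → ['h', 'g', 'c', 'a', 'n', 'j']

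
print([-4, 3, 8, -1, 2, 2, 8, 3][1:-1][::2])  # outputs [3, -1, 2]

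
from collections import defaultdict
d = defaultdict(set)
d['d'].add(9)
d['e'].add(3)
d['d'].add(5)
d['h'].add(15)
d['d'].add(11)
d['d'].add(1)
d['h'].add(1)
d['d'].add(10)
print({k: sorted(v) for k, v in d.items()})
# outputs {'d': [1, 5, 9, 10, 11], 'e': [3], 'h': [1, 15]}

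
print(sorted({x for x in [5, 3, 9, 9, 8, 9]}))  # [3, 5, 8, 9]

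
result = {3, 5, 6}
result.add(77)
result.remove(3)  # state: {5, 6, 77}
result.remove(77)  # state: {5, 6}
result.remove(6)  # {5}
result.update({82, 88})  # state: {5, 82, 88}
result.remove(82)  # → {5, 88}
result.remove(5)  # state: {88}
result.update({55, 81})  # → {55, 81, 88}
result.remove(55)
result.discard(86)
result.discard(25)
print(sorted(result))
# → [81, 88]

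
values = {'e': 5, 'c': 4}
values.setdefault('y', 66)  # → 66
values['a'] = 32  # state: {'e': 5, 'c': 4, 'y': 66, 'a': 32}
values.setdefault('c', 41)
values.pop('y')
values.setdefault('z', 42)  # 42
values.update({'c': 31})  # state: {'e': 5, 'c': 31, 'a': 32, 'z': 42}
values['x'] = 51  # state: {'e': 5, 'c': 31, 'a': 32, 'z': 42, 'x': 51}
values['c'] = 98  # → {'e': 5, 'c': 98, 'a': 32, 'z': 42, 'x': 51}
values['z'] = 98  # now {'e': 5, 'c': 98, 'a': 32, 'z': 98, 'x': 51}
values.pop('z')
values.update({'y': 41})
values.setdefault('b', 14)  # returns 14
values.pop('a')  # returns 32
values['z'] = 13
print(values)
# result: {'e': 5, 'c': 98, 'x': 51, 'y': 41, 'b': 14, 'z': 13}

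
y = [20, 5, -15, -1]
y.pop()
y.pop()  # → -15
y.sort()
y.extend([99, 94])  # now [5, 20, 99, 94]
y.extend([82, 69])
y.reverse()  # [69, 82, 94, 99, 20, 5]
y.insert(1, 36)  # [69, 36, 82, 94, 99, 20, 5]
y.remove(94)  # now [69, 36, 82, 99, 20, 5]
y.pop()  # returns 5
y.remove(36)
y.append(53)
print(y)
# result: [69, 82, 99, 20, 53]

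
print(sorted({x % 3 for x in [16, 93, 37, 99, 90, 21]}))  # [0, 1]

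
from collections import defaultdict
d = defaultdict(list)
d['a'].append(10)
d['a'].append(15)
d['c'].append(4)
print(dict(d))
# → {'a': [10, 15], 'c': [4]}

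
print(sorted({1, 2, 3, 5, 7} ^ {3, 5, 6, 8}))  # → [1, 2, 6, 7, 8]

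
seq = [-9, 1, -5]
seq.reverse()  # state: [-5, 1, -9]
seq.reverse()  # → [-9, 1, -5]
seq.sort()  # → [-9, -5, 1]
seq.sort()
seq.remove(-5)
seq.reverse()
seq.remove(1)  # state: [-9]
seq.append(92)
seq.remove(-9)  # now [92]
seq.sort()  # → [92]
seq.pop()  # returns 92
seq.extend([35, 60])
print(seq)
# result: [35, 60]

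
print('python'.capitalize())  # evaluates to Python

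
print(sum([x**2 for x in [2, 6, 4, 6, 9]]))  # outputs 173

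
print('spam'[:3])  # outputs spa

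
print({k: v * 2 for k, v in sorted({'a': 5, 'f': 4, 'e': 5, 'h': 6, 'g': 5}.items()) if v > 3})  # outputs {'a': 10, 'e': 10, 'f': 8, 'g': 10, 'h': 12}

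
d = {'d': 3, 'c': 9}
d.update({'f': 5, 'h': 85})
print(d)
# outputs {'d': 3, 'c': 9, 'f': 5, 'h': 85}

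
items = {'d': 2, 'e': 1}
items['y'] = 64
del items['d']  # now {'e': 1, 'y': 64}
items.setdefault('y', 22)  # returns 64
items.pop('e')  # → 1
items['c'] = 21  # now {'y': 64, 'c': 21}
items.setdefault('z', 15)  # 15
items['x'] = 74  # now {'y': 64, 'c': 21, 'z': 15, 'x': 74}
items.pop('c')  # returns 21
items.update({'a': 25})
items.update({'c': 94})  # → {'y': 64, 'z': 15, 'x': 74, 'a': 25, 'c': 94}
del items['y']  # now {'z': 15, 'x': 74, 'a': 25, 'c': 94}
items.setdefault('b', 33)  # 33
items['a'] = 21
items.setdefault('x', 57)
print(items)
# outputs {'z': 15, 'x': 74, 'a': 21, 'c': 94, 'b': 33}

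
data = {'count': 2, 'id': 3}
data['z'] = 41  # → {'count': 2, 'id': 3, 'z': 41}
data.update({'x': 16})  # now {'count': 2, 'id': 3, 'z': 41, 'x': 16}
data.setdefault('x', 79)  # 16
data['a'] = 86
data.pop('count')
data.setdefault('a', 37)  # 86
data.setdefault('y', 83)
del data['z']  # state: {'id': 3, 'x': 16, 'a': 86, 'y': 83}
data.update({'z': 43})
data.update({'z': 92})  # {'id': 3, 'x': 16, 'a': 86, 'y': 83, 'z': 92}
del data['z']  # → {'id': 3, 'x': 16, 'a': 86, 'y': 83}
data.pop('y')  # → 83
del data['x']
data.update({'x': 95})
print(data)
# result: {'id': 3, 'a': 86, 'x': 95}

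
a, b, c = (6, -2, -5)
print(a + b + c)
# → -1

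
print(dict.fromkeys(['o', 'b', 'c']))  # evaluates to {'o': None, 'b': None, 'c': None}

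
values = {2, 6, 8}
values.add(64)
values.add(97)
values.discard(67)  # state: {2, 6, 8, 64, 97}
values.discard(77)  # {2, 6, 8, 64, 97}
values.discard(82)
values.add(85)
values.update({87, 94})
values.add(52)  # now {2, 6, 8, 52, 64, 85, 87, 94, 97}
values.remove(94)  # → {2, 6, 8, 52, 64, 85, 87, 97}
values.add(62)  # {2, 6, 8, 52, 62, 64, 85, 87, 97}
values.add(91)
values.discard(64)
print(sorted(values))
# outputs [2, 6, 8, 52, 62, 85, 87, 91, 97]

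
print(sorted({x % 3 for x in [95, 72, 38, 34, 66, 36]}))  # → [0, 1, 2]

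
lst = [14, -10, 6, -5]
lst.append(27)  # [14, -10, 6, -5, 27]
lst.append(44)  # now [14, -10, 6, -5, 27, 44]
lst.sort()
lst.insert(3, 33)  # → [-10, -5, 6, 33, 14, 27, 44]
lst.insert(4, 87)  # [-10, -5, 6, 33, 87, 14, 27, 44]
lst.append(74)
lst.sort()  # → [-10, -5, 6, 14, 27, 33, 44, 74, 87]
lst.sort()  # [-10, -5, 6, 14, 27, 33, 44, 74, 87]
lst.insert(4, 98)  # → [-10, -5, 6, 14, 98, 27, 33, 44, 74, 87]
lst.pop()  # 87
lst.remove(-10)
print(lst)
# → [-5, 6, 14, 98, 27, 33, 44, 74]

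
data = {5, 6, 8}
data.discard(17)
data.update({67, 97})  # {5, 6, 8, 67, 97}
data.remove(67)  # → {5, 6, 8, 97}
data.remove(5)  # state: {6, 8, 97}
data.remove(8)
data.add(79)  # {6, 79, 97}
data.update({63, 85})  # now {6, 63, 79, 85, 97}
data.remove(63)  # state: {6, 79, 85, 97}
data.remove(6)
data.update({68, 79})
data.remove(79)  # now {68, 85, 97}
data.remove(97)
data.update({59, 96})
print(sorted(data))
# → [59, 68, 85, 96]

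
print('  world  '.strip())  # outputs world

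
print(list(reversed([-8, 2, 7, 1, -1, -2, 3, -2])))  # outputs [-2, 3, -2, -1, 1, 7, 2, -8]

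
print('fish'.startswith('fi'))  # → True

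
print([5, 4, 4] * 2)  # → [5, 4, 4, 5, 4, 4]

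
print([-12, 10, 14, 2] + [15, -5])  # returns [-12, 10, 14, 2, 15, -5]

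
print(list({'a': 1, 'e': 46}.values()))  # [1, 46]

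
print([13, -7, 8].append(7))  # None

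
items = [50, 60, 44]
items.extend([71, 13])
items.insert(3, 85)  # [50, 60, 44, 85, 71, 13]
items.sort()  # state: [13, 44, 50, 60, 71, 85]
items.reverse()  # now [85, 71, 60, 50, 44, 13]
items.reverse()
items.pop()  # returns 85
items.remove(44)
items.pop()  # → 71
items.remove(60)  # [13, 50]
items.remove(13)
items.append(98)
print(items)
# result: [50, 98]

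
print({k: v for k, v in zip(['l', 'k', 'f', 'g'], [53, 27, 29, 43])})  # {'l': 53, 'k': 27, 'f': 29, 'g': 43}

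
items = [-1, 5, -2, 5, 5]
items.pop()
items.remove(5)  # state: [-1, -2, 5]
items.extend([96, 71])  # [-1, -2, 5, 96, 71]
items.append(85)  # [-1, -2, 5, 96, 71, 85]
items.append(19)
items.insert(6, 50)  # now [-1, -2, 5, 96, 71, 85, 50, 19]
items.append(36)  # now [-1, -2, 5, 96, 71, 85, 50, 19, 36]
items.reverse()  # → [36, 19, 50, 85, 71, 96, 5, -2, -1]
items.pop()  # -1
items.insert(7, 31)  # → [36, 19, 50, 85, 71, 96, 5, 31, -2]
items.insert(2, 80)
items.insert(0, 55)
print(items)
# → [55, 36, 19, 80, 50, 85, 71, 96, 5, 31, -2]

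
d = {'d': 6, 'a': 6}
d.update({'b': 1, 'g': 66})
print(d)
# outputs {'d': 6, 'a': 6, 'b': 1, 'g': 66}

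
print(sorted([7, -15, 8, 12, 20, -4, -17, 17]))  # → [-17, -15, -4, 7, 8, 12, 17, 20]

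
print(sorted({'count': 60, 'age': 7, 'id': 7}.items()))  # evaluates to [('age', 7), ('count', 60), ('id', 7)]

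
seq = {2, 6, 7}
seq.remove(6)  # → {2, 7}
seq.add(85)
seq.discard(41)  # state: {2, 7, 85}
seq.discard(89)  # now {2, 7, 85}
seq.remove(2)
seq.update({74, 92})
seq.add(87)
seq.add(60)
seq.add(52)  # {7, 52, 60, 74, 85, 87, 92}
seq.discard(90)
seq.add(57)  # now {7, 52, 57, 60, 74, 85, 87, 92}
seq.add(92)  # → {7, 52, 57, 60, 74, 85, 87, 92}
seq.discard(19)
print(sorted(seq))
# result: [7, 52, 57, 60, 74, 85, 87, 92]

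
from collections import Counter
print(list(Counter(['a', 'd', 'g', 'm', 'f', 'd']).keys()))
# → ['a', 'd', 'g', 'm', 'f']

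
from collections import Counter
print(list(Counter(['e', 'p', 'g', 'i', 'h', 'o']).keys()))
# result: ['e', 'p', 'g', 'i', 'h', 'o']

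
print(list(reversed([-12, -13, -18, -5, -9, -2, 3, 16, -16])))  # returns [-16, 16, 3, -2, -9, -5, -18, -13, -12]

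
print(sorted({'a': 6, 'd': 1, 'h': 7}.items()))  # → [('a', 6), ('d', 1), ('h', 7)]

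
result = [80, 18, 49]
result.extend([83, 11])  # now [80, 18, 49, 83, 11]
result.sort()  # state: [11, 18, 49, 80, 83]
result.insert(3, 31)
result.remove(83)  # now [11, 18, 49, 31, 80]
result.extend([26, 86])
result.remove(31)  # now [11, 18, 49, 80, 26, 86]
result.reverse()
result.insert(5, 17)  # [86, 26, 80, 49, 18, 17, 11]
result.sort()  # [11, 17, 18, 26, 49, 80, 86]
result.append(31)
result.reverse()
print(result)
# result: [31, 86, 80, 49, 26, 18, 17, 11]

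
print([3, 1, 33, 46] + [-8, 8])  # [3, 1, 33, 46, -8, 8]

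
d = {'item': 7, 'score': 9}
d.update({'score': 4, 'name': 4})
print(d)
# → {'item': 7, 'score': 4, 'name': 4}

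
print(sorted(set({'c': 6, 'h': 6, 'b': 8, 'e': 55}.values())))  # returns [6, 8, 55]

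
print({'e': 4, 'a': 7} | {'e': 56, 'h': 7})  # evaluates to {'e': 56, 'a': 7, 'h': 7}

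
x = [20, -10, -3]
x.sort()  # [-10, -3, 20]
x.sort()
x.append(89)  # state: [-10, -3, 20, 89]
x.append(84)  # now [-10, -3, 20, 89, 84]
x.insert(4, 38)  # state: [-10, -3, 20, 89, 38, 84]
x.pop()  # 84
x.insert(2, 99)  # [-10, -3, 99, 20, 89, 38]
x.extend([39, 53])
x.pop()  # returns 53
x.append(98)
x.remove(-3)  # [-10, 99, 20, 89, 38, 39, 98]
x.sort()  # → [-10, 20, 38, 39, 89, 98, 99]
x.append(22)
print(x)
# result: [-10, 20, 38, 39, 89, 98, 99, 22]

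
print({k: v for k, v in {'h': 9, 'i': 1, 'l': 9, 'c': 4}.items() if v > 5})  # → {'h': 9, 'l': 9}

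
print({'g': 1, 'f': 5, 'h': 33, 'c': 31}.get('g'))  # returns 1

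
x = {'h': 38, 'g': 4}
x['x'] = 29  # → {'h': 38, 'g': 4, 'x': 29}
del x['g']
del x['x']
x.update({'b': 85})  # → {'h': 38, 'b': 85}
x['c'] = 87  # {'h': 38, 'b': 85, 'c': 87}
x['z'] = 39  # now {'h': 38, 'b': 85, 'c': 87, 'z': 39}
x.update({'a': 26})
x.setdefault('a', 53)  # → 26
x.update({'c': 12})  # {'h': 38, 'b': 85, 'c': 12, 'z': 39, 'a': 26}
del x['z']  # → {'h': 38, 'b': 85, 'c': 12, 'a': 26}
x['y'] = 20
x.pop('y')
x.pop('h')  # 38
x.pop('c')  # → 12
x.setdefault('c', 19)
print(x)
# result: {'b': 85, 'a': 26, 'c': 19}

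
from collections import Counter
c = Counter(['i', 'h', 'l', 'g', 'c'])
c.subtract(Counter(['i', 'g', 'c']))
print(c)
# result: Counter({'h': 1, 'l': 1, 'i': 0, 'g': 0, 'c': 0})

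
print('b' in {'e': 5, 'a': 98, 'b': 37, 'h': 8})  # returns True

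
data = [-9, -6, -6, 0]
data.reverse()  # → [0, -6, -6, -9]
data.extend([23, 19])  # [0, -6, -6, -9, 23, 19]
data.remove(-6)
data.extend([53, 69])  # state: [0, -6, -9, 23, 19, 53, 69]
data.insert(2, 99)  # [0, -6, 99, -9, 23, 19, 53, 69]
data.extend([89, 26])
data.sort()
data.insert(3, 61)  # [-9, -6, 0, 61, 19, 23, 26, 53, 69, 89, 99]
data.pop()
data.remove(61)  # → [-9, -6, 0, 19, 23, 26, 53, 69, 89]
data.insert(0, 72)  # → [72, -9, -6, 0, 19, 23, 26, 53, 69, 89]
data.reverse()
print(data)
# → [89, 69, 53, 26, 23, 19, 0, -6, -9, 72]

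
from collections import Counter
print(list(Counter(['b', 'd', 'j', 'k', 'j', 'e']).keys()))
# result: ['b', 'd', 'j', 'k', 'e']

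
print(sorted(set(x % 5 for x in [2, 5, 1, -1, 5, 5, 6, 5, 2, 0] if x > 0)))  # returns [0, 1, 2]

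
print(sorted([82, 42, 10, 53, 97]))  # [10, 42, 53, 82, 97]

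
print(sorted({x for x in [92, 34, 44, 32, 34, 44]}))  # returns [32, 34, 44, 92]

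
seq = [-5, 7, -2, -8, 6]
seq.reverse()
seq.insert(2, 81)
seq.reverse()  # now [-5, 7, -2, 81, -8, 6]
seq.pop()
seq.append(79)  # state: [-5, 7, -2, 81, -8, 79]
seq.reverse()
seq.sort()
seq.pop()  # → 81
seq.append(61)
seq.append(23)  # [-8, -5, -2, 7, 79, 61, 23]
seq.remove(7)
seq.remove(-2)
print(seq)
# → [-8, -5, 79, 61, 23]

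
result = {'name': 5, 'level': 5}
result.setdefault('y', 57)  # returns 57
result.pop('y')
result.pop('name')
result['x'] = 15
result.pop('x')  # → 15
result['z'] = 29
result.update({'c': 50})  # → {'level': 5, 'z': 29, 'c': 50}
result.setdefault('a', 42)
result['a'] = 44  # {'level': 5, 'z': 29, 'c': 50, 'a': 44}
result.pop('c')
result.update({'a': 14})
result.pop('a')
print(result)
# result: {'level': 5, 'z': 29}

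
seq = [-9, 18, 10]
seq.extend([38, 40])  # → [-9, 18, 10, 38, 40]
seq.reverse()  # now [40, 38, 10, 18, -9]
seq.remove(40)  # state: [38, 10, 18, -9]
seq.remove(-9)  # [38, 10, 18]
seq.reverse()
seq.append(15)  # [18, 10, 38, 15]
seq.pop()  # 15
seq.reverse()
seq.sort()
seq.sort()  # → [10, 18, 38]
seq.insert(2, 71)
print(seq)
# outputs [10, 18, 71, 38]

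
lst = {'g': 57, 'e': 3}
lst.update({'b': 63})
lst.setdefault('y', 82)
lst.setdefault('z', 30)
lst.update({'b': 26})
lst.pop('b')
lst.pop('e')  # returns 3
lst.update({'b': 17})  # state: {'g': 57, 'y': 82, 'z': 30, 'b': 17}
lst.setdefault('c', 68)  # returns 68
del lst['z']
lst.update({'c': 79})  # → {'g': 57, 'y': 82, 'b': 17, 'c': 79}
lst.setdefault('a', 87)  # 87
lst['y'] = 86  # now {'g': 57, 'y': 86, 'b': 17, 'c': 79, 'a': 87}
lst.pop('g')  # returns 57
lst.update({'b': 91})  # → {'y': 86, 'b': 91, 'c': 79, 'a': 87}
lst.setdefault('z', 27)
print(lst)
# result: {'y': 86, 'b': 91, 'c': 79, 'a': 87, 'z': 27}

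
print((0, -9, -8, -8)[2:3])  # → (-8,)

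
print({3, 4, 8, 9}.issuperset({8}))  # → True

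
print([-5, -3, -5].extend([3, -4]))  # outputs None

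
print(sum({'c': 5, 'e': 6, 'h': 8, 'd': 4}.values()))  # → 23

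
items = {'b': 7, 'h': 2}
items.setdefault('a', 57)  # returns 57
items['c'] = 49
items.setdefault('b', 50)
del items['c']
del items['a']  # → {'b': 7, 'h': 2}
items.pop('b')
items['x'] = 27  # {'h': 2, 'x': 27}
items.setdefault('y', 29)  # 29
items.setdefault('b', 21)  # 21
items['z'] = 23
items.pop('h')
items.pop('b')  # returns 21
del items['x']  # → {'y': 29, 'z': 23}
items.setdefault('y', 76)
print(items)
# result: {'y': 29, 'z': 23}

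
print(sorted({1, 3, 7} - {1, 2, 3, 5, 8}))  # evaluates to [7]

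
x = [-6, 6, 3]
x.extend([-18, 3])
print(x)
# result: [-6, 6, 3, -18, 3]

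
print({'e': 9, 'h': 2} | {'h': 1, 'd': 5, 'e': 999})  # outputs {'e': 999, 'h': 1, 'd': 5}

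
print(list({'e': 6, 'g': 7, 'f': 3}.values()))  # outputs [6, 7, 3]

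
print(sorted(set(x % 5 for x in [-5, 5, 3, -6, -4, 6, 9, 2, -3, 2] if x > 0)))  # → [0, 1, 2, 3, 4]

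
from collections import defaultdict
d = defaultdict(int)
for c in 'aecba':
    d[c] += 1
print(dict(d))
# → {'a': 2, 'e': 1, 'c': 1, 'b': 1}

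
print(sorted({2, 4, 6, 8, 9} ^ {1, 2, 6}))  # [1, 4, 8, 9]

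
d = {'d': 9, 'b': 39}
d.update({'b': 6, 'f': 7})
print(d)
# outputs {'d': 9, 'b': 6, 'f': 7}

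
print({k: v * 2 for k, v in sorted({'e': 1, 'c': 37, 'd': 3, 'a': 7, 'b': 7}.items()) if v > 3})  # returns {'a': 14, 'b': 14, 'c': 74}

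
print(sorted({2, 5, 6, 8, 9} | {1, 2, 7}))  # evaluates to [1, 2, 5, 6, 7, 8, 9]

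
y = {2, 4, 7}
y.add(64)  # {2, 4, 7, 64}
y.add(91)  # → {2, 4, 7, 64, 91}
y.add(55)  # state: {2, 4, 7, 55, 64, 91}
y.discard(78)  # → {2, 4, 7, 55, 64, 91}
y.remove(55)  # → {2, 4, 7, 64, 91}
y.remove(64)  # {2, 4, 7, 91}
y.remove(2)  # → {4, 7, 91}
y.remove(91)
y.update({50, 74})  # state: {4, 7, 50, 74}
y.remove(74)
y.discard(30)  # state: {4, 7, 50}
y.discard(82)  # {4, 7, 50}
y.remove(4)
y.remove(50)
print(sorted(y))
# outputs [7]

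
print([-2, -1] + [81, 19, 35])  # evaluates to [-2, -1, 81, 19, 35]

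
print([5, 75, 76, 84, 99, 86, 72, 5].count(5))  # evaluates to 2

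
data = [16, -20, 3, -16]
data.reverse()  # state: [-16, 3, -20, 16]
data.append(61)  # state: [-16, 3, -20, 16, 61]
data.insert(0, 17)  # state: [17, -16, 3, -20, 16, 61]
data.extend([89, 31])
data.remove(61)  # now [17, -16, 3, -20, 16, 89, 31]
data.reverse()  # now [31, 89, 16, -20, 3, -16, 17]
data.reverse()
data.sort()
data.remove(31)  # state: [-20, -16, 3, 16, 17, 89]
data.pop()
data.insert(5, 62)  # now [-20, -16, 3, 16, 17, 62]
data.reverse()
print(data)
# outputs [62, 17, 16, 3, -16, -20]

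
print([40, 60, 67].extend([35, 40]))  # None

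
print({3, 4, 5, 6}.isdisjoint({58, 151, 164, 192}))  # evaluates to True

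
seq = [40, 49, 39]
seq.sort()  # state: [39, 40, 49]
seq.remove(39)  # [40, 49]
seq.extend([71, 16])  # [40, 49, 71, 16]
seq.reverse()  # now [16, 71, 49, 40]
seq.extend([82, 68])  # [16, 71, 49, 40, 82, 68]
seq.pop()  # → 68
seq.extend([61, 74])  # [16, 71, 49, 40, 82, 61, 74]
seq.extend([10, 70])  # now [16, 71, 49, 40, 82, 61, 74, 10, 70]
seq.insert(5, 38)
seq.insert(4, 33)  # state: [16, 71, 49, 40, 33, 82, 38, 61, 74, 10, 70]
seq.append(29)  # [16, 71, 49, 40, 33, 82, 38, 61, 74, 10, 70, 29]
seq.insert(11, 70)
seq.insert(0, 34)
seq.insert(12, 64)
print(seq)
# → [34, 16, 71, 49, 40, 33, 82, 38, 61, 74, 10, 70, 64, 70, 29]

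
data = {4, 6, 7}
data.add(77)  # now {4, 6, 7, 77}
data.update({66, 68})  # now {4, 6, 7, 66, 68, 77}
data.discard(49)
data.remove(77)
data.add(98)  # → {4, 6, 7, 66, 68, 98}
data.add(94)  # {4, 6, 7, 66, 68, 94, 98}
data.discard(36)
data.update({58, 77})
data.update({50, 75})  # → {4, 6, 7, 50, 58, 66, 68, 75, 77, 94, 98}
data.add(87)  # {4, 6, 7, 50, 58, 66, 68, 75, 77, 87, 94, 98}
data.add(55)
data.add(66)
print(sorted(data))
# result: [4, 6, 7, 50, 55, 58, 66, 68, 75, 77, 87, 94, 98]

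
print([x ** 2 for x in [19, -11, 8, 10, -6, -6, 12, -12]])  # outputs [361, 121, 64, 100, 36, 36, 144, 144]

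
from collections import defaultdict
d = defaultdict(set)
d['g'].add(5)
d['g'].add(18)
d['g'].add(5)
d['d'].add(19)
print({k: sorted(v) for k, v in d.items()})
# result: {'g': [5, 18], 'd': [19]}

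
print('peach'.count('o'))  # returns 0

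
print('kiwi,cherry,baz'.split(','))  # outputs ['kiwi', 'cherry', 'baz']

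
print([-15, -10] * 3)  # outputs [-15, -10, -15, -10, -15, -10]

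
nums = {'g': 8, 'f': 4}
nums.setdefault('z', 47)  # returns 47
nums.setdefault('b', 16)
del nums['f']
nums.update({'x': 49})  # {'g': 8, 'z': 47, 'b': 16, 'x': 49}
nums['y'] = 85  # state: {'g': 8, 'z': 47, 'b': 16, 'x': 49, 'y': 85}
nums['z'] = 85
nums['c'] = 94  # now {'g': 8, 'z': 85, 'b': 16, 'x': 49, 'y': 85, 'c': 94}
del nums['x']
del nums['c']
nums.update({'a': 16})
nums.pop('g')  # 8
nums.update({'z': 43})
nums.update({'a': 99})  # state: {'z': 43, 'b': 16, 'y': 85, 'a': 99}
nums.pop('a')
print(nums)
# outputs {'z': 43, 'b': 16, 'y': 85}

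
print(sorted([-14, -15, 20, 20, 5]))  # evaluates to [-15, -14, 5, 20, 20]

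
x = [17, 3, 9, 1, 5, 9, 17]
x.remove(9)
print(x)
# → [17, 3, 1, 5, 9, 17]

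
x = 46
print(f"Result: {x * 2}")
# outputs Result: 92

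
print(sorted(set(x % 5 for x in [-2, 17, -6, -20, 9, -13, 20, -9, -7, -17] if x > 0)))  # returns [0, 2, 4]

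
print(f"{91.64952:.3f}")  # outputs 91.650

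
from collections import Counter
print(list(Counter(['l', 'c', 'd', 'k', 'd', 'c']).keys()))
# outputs ['l', 'c', 'd', 'k']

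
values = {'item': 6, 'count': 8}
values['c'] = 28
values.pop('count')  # 8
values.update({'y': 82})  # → {'item': 6, 'c': 28, 'y': 82}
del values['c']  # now {'item': 6, 'y': 82}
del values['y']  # {'item': 6}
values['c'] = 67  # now {'item': 6, 'c': 67}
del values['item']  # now {'c': 67}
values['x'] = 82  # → {'c': 67, 'x': 82}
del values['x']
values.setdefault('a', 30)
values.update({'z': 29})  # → {'c': 67, 'a': 30, 'z': 29}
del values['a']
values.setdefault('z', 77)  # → 29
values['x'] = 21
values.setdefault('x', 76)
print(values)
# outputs {'c': 67, 'z': 29, 'x': 21}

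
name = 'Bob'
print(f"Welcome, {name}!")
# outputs Welcome, Bob!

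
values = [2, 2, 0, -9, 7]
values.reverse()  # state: [7, -9, 0, 2, 2]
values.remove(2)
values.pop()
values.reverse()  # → [0, -9, 7]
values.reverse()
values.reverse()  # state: [0, -9, 7]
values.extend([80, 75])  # [0, -9, 7, 80, 75]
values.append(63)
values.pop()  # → 63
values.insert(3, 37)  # [0, -9, 7, 37, 80, 75]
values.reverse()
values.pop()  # 0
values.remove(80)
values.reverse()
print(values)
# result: [-9, 7, 37, 75]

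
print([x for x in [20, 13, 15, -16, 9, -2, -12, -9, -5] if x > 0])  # [20, 13, 15, 9]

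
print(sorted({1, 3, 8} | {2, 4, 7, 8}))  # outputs [1, 2, 3, 4, 7, 8]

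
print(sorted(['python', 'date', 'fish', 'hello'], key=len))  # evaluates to ['date', 'fish', 'hello', 'python']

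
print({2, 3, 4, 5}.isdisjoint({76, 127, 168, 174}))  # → True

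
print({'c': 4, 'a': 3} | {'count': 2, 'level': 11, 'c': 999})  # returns {'c': 999, 'a': 3, 'count': 2, 'level': 11}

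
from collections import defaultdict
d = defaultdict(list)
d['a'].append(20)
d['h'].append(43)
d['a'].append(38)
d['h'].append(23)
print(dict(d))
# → {'a': [20, 38], 'h': [43, 23]}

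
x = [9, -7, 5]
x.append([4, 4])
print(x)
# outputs [9, -7, 5, [4, 4]]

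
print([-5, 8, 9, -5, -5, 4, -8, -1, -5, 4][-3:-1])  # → [-1, -5]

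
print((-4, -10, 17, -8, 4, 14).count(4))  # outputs 1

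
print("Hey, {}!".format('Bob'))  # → Hey, Bob!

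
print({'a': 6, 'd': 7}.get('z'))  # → None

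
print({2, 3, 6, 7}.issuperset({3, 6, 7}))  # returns True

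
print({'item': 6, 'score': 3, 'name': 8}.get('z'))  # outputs None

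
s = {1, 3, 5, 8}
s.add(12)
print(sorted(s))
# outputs [1, 3, 5, 8, 12]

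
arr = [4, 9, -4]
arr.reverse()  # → [-4, 9, 4]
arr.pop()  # 4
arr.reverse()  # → [9, -4]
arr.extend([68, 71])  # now [9, -4, 68, 71]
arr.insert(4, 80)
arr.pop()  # 80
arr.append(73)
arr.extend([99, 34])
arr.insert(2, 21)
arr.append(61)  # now [9, -4, 21, 68, 71, 73, 99, 34, 61]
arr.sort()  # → [-4, 9, 21, 34, 61, 68, 71, 73, 99]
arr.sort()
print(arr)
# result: [-4, 9, 21, 34, 61, 68, 71, 73, 99]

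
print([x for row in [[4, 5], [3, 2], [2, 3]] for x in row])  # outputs [4, 5, 3, 2, 2, 3]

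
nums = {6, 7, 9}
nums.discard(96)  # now {6, 7, 9}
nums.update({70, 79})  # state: {6, 7, 9, 70, 79}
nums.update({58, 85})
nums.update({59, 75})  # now {6, 7, 9, 58, 59, 70, 75, 79, 85}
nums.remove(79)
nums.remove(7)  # {6, 9, 58, 59, 70, 75, 85}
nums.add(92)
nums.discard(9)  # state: {6, 58, 59, 70, 75, 85, 92}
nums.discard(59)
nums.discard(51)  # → {6, 58, 70, 75, 85, 92}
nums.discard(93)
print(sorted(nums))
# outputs [6, 58, 70, 75, 85, 92]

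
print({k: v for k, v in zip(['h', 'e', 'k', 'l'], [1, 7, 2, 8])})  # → {'h': 1, 'e': 7, 'k': 2, 'l': 8}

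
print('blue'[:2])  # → bl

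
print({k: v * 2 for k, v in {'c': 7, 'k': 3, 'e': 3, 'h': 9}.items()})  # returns {'c': 14, 'k': 6, 'e': 6, 'h': 18}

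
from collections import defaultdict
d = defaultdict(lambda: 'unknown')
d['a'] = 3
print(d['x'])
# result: unknown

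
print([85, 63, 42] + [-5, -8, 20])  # [85, 63, 42, -5, -8, 20]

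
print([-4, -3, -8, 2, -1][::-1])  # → [-1, 2, -8, -3, -4]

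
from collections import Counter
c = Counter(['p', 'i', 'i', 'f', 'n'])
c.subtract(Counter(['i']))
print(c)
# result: Counter({'p': 1, 'i': 1, 'f': 1, 'n': 1})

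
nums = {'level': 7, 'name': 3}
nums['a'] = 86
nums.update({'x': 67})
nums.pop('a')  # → 86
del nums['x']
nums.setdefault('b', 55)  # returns 55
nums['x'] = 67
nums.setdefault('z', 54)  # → 54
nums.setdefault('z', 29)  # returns 54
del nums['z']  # {'level': 7, 'name': 3, 'b': 55, 'x': 67}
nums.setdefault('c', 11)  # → 11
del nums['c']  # {'level': 7, 'name': 3, 'b': 55, 'x': 67}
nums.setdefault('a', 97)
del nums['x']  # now {'level': 7, 'name': 3, 'b': 55, 'a': 97}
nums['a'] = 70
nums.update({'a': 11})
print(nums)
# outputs {'level': 7, 'name': 3, 'b': 55, 'a': 11}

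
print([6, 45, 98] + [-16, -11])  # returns [6, 45, 98, -16, -11]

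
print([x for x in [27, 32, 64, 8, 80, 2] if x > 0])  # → [27, 32, 64, 8, 80, 2]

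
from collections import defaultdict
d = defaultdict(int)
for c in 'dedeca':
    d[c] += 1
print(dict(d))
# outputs {'d': 2, 'e': 2, 'c': 1, 'a': 1}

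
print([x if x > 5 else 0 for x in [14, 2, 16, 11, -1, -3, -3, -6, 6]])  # [14, 0, 16, 11, 0, 0, 0, 0, 6]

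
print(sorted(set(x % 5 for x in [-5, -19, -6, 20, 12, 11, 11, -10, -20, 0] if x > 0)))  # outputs [0, 1, 2]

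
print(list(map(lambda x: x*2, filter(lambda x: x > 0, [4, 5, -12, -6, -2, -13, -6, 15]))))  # [8, 10, 30]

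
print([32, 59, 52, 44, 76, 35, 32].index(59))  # 1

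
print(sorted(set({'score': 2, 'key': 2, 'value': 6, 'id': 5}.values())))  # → [2, 5, 6]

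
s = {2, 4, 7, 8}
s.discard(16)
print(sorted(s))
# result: [2, 4, 7, 8]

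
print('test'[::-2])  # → te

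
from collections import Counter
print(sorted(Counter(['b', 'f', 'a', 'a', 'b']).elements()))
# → ['a', 'a', 'b', 'b', 'f']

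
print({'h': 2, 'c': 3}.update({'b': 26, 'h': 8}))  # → None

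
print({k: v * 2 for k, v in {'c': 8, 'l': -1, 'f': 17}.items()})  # {'c': 16, 'l': -2, 'f': 34}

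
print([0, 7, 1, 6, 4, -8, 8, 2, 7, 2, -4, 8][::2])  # [0, 1, 4, 8, 7, -4]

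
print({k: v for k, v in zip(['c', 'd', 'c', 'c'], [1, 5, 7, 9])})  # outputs {'c': 9, 'd': 5}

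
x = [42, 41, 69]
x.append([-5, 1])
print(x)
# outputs [42, 41, 69, [-5, 1]]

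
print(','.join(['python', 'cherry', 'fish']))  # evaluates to python,cherry,fish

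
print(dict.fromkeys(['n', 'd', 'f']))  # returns {'n': None, 'd': None, 'f': None}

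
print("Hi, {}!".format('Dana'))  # Hi, Dana!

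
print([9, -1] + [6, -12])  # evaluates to [9, -1, 6, -12]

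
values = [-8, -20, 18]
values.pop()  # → 18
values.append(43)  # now [-8, -20, 43]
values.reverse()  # [43, -20, -8]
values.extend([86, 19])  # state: [43, -20, -8, 86, 19]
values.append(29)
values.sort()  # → [-20, -8, 19, 29, 43, 86]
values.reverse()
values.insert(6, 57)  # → [86, 43, 29, 19, -8, -20, 57]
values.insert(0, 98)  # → [98, 86, 43, 29, 19, -8, -20, 57]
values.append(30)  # [98, 86, 43, 29, 19, -8, -20, 57, 30]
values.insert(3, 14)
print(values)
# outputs [98, 86, 43, 14, 29, 19, -8, -20, 57, 30]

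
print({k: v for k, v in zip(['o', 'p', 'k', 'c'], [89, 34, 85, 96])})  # {'o': 89, 'p': 34, 'k': 85, 'c': 96}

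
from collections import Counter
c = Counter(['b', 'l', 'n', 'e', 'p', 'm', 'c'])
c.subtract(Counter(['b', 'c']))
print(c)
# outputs Counter({'l': 1, 'n': 1, 'e': 1, 'p': 1, 'm': 1, 'b': 0, 'c': 0})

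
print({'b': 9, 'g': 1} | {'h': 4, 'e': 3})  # {'b': 9, 'g': 1, 'h': 4, 'e': 3}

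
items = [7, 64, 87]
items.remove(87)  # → [7, 64]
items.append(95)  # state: [7, 64, 95]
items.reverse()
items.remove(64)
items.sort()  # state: [7, 95]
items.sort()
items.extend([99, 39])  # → [7, 95, 99, 39]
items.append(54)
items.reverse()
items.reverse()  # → [7, 95, 99, 39, 54]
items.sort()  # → [7, 39, 54, 95, 99]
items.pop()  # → 99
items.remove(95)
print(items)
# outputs [7, 39, 54]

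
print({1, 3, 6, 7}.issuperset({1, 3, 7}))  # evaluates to True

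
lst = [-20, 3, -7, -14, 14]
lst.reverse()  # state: [14, -14, -7, 3, -20]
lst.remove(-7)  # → [14, -14, 3, -20]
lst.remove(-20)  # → [14, -14, 3]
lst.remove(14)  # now [-14, 3]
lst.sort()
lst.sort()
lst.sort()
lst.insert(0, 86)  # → [86, -14, 3]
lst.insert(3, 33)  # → [86, -14, 3, 33]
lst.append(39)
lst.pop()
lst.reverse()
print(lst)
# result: [33, 3, -14, 86]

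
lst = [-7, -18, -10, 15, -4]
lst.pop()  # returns -4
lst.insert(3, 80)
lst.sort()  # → [-18, -10, -7, 15, 80]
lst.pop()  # 80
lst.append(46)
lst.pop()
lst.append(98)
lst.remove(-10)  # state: [-18, -7, 15, 98]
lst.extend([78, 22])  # [-18, -7, 15, 98, 78, 22]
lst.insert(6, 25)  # [-18, -7, 15, 98, 78, 22, 25]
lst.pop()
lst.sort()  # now [-18, -7, 15, 22, 78, 98]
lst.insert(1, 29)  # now [-18, 29, -7, 15, 22, 78, 98]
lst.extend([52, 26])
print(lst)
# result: [-18, 29, -7, 15, 22, 78, 98, 52, 26]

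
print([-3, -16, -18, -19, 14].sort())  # None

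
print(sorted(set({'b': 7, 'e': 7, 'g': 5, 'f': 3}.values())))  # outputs [3, 5, 7]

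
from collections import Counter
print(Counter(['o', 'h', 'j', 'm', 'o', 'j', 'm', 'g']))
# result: Counter({'o': 2, 'j': 2, 'm': 2, 'h': 1, 'g': 1})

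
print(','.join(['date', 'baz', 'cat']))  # date,baz,cat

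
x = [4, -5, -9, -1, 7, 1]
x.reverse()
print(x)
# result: [1, 7, -1, -9, -5, 4]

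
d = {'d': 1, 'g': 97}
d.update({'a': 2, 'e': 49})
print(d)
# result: {'d': 1, 'g': 97, 'a': 2, 'e': 49}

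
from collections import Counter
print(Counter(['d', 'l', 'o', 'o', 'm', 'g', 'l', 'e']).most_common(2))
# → [('l', 2), ('o', 2)]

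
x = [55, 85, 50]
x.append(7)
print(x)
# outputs [55, 85, 50, 7]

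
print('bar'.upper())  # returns BAR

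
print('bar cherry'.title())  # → Bar Cherry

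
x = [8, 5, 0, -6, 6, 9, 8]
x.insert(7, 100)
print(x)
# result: [8, 5, 0, -6, 6, 9, 8, 100]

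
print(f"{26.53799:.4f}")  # 26.5380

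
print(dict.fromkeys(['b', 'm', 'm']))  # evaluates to {'b': None, 'm': None}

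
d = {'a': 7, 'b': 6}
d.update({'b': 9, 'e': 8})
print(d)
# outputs {'a': 7, 'b': 9, 'e': 8}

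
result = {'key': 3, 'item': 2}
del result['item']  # {'key': 3}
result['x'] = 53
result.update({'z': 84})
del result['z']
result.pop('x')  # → 53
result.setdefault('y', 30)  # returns 30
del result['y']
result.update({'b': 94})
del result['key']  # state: {'b': 94}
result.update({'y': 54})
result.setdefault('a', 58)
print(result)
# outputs {'b': 94, 'y': 54, 'a': 58}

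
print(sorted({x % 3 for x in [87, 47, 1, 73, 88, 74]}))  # [0, 1, 2]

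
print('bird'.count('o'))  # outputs 0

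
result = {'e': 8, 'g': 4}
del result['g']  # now {'e': 8}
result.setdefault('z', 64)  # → 64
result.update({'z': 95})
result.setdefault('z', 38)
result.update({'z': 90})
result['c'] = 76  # {'e': 8, 'z': 90, 'c': 76}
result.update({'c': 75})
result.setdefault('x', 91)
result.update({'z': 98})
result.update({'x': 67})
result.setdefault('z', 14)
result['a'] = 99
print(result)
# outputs {'e': 8, 'z': 98, 'c': 75, 'x': 67, 'a': 99}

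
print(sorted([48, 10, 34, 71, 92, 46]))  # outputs [10, 34, 46, 48, 71, 92]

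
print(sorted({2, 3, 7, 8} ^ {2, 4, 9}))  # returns [3, 4, 7, 8, 9]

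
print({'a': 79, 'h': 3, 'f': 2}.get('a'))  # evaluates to 79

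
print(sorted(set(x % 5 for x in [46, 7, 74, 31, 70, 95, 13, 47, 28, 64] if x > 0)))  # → [0, 1, 2, 3, 4]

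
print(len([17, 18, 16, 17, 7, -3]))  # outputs 6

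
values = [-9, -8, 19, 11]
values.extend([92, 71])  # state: [-9, -8, 19, 11, 92, 71]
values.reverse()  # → [71, 92, 11, 19, -8, -9]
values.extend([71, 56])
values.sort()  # [-9, -8, 11, 19, 56, 71, 71, 92]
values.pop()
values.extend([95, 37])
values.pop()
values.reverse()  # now [95, 71, 71, 56, 19, 11, -8, -9]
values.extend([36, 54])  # [95, 71, 71, 56, 19, 11, -8, -9, 36, 54]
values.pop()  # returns 54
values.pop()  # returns 36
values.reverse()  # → [-9, -8, 11, 19, 56, 71, 71, 95]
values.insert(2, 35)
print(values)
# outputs [-9, -8, 35, 11, 19, 56, 71, 71, 95]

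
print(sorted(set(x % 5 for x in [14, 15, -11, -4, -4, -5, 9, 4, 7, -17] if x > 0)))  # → [0, 2, 4]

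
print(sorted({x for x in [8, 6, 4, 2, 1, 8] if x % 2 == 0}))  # [2, 4, 6, 8]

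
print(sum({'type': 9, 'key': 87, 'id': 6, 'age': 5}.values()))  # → 107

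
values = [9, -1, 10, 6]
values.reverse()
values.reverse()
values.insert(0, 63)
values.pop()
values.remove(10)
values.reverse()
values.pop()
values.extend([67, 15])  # [-1, 9, 67, 15]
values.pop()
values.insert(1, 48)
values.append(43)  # [-1, 48, 9, 67, 43]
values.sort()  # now [-1, 9, 43, 48, 67]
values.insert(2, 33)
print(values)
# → [-1, 9, 33, 43, 48, 67]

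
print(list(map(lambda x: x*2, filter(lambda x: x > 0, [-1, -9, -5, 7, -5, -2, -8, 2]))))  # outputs [14, 4]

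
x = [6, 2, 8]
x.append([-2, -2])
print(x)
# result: [6, 2, 8, [-2, -2]]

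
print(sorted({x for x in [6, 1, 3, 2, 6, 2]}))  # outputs [1, 2, 3, 6]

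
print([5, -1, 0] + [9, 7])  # [5, -1, 0, 9, 7]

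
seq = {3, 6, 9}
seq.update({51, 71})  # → {3, 6, 9, 51, 71}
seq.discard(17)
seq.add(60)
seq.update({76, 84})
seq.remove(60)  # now {3, 6, 9, 51, 71, 76, 84}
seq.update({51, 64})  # {3, 6, 9, 51, 64, 71, 76, 84}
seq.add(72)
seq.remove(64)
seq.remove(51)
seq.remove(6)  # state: {3, 9, 71, 72, 76, 84}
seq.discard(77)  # {3, 9, 71, 72, 76, 84}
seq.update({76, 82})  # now {3, 9, 71, 72, 76, 82, 84}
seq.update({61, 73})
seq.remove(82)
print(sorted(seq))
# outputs [3, 9, 61, 71, 72, 73, 76, 84]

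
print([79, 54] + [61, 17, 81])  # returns [79, 54, 61, 17, 81]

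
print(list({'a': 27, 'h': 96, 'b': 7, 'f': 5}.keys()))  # ['a', 'h', 'b', 'f']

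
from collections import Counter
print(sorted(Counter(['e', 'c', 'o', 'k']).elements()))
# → ['c', 'e', 'k', 'o']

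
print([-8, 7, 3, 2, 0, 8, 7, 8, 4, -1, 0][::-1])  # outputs [0, -1, 4, 8, 7, 8, 0, 2, 3, 7, -8]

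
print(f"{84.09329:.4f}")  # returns 84.0933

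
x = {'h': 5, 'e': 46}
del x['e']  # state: {'h': 5}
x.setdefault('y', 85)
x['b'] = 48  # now {'h': 5, 'y': 85, 'b': 48}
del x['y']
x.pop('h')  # 5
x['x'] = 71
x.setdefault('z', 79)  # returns 79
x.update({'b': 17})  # {'b': 17, 'x': 71, 'z': 79}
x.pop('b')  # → 17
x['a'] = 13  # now {'x': 71, 'z': 79, 'a': 13}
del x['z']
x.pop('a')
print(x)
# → {'x': 71}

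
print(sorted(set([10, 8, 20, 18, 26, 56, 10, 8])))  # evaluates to [8, 10, 18, 20, 26, 56]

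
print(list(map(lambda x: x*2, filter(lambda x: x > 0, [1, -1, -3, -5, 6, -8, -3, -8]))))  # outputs [2, 12]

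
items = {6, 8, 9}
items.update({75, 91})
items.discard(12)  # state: {6, 8, 9, 75, 91}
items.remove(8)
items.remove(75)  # {6, 9, 91}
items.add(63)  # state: {6, 9, 63, 91}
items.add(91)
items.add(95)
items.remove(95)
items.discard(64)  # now {6, 9, 63, 91}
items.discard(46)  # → {6, 9, 63, 91}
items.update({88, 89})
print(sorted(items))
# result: [6, 9, 63, 88, 89, 91]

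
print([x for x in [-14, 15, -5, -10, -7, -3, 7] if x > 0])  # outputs [15, 7]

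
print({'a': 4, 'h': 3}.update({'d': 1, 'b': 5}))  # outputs None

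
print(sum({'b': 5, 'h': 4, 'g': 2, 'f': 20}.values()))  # 31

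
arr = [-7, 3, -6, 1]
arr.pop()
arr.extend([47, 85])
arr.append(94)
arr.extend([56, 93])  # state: [-7, 3, -6, 47, 85, 94, 56, 93]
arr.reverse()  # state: [93, 56, 94, 85, 47, -6, 3, -7]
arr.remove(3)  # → [93, 56, 94, 85, 47, -6, -7]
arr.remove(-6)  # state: [93, 56, 94, 85, 47, -7]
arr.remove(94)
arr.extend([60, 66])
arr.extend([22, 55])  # [93, 56, 85, 47, -7, 60, 66, 22, 55]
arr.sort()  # [-7, 22, 47, 55, 56, 60, 66, 85, 93]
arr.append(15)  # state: [-7, 22, 47, 55, 56, 60, 66, 85, 93, 15]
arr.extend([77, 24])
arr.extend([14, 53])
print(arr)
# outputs [-7, 22, 47, 55, 56, 60, 66, 85, 93, 15, 77, 24, 14, 53]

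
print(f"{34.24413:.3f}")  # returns 34.244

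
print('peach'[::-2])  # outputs hap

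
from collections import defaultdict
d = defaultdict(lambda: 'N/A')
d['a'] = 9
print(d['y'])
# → N/A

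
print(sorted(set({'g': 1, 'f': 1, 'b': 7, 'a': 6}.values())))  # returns [1, 6, 7]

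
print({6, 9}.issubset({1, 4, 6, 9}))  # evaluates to True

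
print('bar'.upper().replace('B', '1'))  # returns 1AR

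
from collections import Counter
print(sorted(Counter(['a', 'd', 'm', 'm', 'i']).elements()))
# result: ['a', 'd', 'i', 'm', 'm']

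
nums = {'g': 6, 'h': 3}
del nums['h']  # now {'g': 6}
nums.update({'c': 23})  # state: {'g': 6, 'c': 23}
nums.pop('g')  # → 6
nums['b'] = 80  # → {'c': 23, 'b': 80}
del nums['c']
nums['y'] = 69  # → {'b': 80, 'y': 69}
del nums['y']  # {'b': 80}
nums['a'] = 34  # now {'b': 80, 'a': 34}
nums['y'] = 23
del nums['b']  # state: {'a': 34, 'y': 23}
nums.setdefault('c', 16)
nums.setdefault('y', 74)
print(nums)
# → {'a': 34, 'y': 23, 'c': 16}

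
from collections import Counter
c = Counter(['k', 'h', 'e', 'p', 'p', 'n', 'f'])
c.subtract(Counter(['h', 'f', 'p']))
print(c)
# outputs Counter({'k': 1, 'e': 1, 'p': 1, 'n': 1, 'h': 0, 'f': 0})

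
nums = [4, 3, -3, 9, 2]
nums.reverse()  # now [2, 9, -3, 3, 4]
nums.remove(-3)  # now [2, 9, 3, 4]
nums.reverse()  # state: [4, 3, 9, 2]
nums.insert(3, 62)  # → [4, 3, 9, 62, 2]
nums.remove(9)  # [4, 3, 62, 2]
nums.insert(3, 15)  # [4, 3, 62, 15, 2]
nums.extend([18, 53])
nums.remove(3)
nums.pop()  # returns 53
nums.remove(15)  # [4, 62, 2, 18]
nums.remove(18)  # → [4, 62, 2]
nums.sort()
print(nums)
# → [2, 4, 62]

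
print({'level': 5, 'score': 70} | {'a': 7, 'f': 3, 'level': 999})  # {'level': 999, 'score': 70, 'a': 7, 'f': 3}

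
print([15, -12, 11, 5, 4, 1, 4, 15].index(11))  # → 2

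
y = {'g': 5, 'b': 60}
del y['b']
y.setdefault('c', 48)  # 48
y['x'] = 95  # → {'g': 5, 'c': 48, 'x': 95}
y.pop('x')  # 95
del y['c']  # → {'g': 5}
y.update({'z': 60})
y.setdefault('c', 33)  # 33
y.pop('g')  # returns 5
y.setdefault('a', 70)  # 70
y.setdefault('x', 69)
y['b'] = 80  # {'z': 60, 'c': 33, 'a': 70, 'x': 69, 'b': 80}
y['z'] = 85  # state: {'z': 85, 'c': 33, 'a': 70, 'x': 69, 'b': 80}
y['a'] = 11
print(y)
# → {'z': 85, 'c': 33, 'a': 11, 'x': 69, 'b': 80}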